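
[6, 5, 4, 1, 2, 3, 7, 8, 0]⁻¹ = [8, 3, 4, 5, 2, 1, 0, 6, 7]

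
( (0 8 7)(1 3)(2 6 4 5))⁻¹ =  (0 7 8)(1 3)(2 5 4 6)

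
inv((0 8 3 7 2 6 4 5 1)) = (0 1 5 4 6 2 7 3 8)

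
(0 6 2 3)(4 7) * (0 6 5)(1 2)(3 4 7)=(0 5)(1 2 4 3 6)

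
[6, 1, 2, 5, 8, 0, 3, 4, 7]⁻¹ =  [5, 1, 2, 6, 7, 3, 0, 8, 4]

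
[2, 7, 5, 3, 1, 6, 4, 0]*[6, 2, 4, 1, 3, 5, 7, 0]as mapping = [0→4, 1→0, 2→5, 3→1, 4→2, 5→7, 6→3, 7→6]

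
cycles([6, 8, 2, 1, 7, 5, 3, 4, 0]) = (0 6 3 1 8) (4 7) 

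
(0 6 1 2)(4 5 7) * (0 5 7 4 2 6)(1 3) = (1 6 3)(2 5 4 7)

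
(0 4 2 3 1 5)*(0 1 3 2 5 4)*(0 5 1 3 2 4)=(0 5 3 2 4 1)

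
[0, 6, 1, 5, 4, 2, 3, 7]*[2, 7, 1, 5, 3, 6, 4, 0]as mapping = [0→2, 1→4, 2→7, 3→6, 4→3, 5→1, 6→5, 7→0]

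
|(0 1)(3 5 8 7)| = 4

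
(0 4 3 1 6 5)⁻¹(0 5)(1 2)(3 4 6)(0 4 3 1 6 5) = (0 4)(1 3 5)(2 6)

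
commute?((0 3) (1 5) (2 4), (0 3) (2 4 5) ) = no:(0 3) (1 5) (2 4) * (0 3) (2 4 5) = (1 2 5), (0 3) (2 4 5) * (0 3) (1 5) (2 4) = (1 5 4) 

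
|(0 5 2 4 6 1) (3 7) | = 6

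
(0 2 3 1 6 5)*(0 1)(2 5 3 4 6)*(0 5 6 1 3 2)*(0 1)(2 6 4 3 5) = (0 4)(2 3)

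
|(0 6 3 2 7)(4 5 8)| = 15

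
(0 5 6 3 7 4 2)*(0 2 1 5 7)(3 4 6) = (0 7 6 4 1 5 3)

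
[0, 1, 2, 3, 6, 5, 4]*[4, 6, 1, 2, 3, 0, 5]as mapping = [0→4, 1→6, 2→1, 3→2, 4→5, 5→0, 6→3]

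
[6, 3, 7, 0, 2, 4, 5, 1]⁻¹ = [3, 7, 4, 1, 5, 6, 0, 2]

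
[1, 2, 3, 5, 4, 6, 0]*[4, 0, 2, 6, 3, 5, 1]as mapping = [0→0, 1→2, 2→6, 3→5, 4→3, 5→1, 6→4]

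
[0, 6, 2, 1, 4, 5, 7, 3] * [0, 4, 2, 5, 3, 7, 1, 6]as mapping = [0→0, 1→1, 2→2, 3→4, 4→3, 5→7, 6→6, 7→5]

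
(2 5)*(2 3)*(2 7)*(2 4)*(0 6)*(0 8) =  (0 6 8) (2 5 3 7 4) 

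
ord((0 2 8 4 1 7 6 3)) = 8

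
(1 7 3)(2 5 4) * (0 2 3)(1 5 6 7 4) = (0 2 6 7)(1 4 3 5)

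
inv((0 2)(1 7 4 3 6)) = (0 2)(1 6 3 4 7)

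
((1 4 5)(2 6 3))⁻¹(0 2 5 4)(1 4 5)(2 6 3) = (0 6 1 5)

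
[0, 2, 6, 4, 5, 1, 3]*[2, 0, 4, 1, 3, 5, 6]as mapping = [0→2, 1→4, 2→6, 3→3, 4→5, 5→0, 6→1]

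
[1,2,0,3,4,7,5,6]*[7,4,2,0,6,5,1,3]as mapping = [0→4,1→2,2→7,3→0,4→6,5→3,6→5,7→1]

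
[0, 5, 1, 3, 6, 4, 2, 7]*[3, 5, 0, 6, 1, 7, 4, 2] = [3, 7, 5, 6, 4, 1, 0, 2]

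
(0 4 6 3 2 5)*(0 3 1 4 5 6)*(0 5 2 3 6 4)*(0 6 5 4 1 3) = (0 2 1 6 3)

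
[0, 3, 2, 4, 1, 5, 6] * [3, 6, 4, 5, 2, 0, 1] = [3, 5, 4, 2, 6, 0, 1]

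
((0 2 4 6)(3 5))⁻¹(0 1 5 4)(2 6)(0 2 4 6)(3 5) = (0 4)(1 3 6 2)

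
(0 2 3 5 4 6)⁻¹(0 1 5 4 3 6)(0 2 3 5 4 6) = (0 2 1 4 6 5)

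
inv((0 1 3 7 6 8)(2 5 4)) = (0 8 6 7 3 1)(2 4 5)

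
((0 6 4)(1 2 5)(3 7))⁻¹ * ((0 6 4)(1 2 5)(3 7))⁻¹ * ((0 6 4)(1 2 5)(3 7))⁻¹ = (3 7)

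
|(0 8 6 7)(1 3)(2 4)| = 4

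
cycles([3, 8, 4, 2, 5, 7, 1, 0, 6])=(0 3 2 4 5 7)(1 8 6)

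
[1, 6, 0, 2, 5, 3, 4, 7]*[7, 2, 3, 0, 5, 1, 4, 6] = [2, 4, 7, 3, 1, 0, 5, 6]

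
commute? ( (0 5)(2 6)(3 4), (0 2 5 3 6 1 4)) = no: (0 5)(2 6)(3 4)*(0 2 5 3 6 1 4) = (0 3)(1 4 6 5 2), (0 2 5 3 6 1 4)*(0 5)(2 6)(3 4) = (0 6 1 3 2)(4 5)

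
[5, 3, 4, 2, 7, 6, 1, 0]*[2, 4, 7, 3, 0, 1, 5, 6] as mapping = [0→1, 1→3, 2→0, 3→7, 4→6, 5→5, 6→4, 7→2] 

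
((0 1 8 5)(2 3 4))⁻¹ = (0 5 8 1)(2 4 3)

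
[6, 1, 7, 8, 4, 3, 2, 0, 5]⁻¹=[7, 1, 6, 5, 4, 8, 0, 2, 3]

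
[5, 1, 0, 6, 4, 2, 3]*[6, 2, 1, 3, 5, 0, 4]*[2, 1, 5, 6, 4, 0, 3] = [2, 5, 3, 4, 0, 1, 6]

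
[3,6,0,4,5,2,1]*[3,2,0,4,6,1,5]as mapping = [0→4,1→5,2→3,3→6,4→1,5→0,6→2]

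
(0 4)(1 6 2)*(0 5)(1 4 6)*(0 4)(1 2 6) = (0 1 2)(4 5)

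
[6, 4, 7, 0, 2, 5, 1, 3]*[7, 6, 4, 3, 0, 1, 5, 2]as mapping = [0→5, 1→0, 2→2, 3→7, 4→4, 5→1, 6→6, 7→3]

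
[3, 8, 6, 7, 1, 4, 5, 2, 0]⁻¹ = [8, 4, 7, 0, 5, 6, 2, 3, 1]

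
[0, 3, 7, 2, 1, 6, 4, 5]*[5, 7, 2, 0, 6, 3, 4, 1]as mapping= [0→5, 1→0, 2→1, 3→2, 4→7, 5→4, 6→6, 7→3]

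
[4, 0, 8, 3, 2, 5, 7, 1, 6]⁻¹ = [1, 7, 4, 3, 0, 5, 8, 6, 2]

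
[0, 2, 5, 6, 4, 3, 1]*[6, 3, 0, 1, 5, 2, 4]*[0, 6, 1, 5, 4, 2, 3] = [3, 0, 1, 4, 2, 6, 5]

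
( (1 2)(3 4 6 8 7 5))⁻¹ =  (1 2)(3 5 7 8 6 4)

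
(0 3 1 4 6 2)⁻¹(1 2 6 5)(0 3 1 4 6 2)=(0 2 5 4)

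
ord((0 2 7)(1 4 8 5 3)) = 15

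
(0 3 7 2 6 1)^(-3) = (0 2)(1 7)(3 6)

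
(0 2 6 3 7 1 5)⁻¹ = (0 5 1 7 3 6 2)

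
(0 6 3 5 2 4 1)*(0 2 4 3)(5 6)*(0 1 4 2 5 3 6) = (0 3)(1 5 2 6)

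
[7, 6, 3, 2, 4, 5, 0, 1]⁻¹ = [6, 7, 3, 2, 4, 5, 1, 0]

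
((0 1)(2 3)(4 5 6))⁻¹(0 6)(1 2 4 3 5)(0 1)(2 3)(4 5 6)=(0 3 5 2 6)(1 4)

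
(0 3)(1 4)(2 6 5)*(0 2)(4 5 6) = (0 3 2 4 1 5)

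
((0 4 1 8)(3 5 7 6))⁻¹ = (0 8 1 4)(3 6 7 5)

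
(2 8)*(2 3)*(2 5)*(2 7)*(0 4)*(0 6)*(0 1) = (0 4 6 1)(2 8 3 5 7)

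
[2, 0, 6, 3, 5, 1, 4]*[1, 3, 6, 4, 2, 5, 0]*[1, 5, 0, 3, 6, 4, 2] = [2, 5, 1, 6, 4, 3, 0]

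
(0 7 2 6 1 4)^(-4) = (0 2 1)(4 7 6)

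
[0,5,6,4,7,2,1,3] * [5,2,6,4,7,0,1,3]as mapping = [0→5,1→0,2→1,3→7,4→3,5→6,6→2,7→4]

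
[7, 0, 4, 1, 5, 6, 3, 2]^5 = [6, 5, 1, 4, 0, 7, 2, 3]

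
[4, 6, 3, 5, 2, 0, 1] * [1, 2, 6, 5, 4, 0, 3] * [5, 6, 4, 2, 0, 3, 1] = [0, 2, 3, 5, 1, 6, 4]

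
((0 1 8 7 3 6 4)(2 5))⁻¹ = (0 4 6 3 7 8 1)(2 5)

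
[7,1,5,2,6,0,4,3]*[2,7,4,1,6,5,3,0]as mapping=[0→0,1→7,2→5,3→4,4→3,5→2,6→6,7→1]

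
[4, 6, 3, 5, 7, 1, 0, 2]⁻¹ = [6, 5, 7, 2, 0, 3, 1, 4]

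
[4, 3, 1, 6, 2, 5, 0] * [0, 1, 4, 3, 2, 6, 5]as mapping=[0→2, 1→3, 2→1, 3→5, 4→4, 5→6, 6→0]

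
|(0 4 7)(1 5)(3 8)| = 6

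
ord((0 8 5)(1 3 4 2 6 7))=6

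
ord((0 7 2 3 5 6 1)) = 7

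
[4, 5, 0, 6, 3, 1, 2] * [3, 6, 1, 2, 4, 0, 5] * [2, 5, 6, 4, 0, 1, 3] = [0, 2, 4, 1, 6, 3, 5]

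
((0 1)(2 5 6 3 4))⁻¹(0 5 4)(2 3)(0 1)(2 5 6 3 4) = (1 6 2)(4 5)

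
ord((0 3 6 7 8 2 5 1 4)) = 9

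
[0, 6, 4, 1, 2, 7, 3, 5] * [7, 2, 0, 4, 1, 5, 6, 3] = [7, 6, 1, 2, 0, 3, 4, 5]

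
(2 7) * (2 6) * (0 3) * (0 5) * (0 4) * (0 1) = (0 3 5 4 1)(2 7 6)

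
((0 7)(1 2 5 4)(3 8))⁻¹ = (0 7)(1 4 5 2)(3 8)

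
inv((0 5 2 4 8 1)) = (0 1 8 4 2 5)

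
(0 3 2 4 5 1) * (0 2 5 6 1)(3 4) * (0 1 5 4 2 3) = (0 2)(1 3 4 6 5)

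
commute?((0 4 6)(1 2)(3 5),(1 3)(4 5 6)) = no:(0 4 6)(1 2)(3 5)*(1 3)(4 5 6) = (0 5 1 2 3 6),(1 3)(4 5 6)*(0 4 6)(1 2)(3 5) = (0 4 3 2 1 5)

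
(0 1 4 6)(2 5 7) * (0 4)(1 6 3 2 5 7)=(0 6 4 3 2 7 5 1)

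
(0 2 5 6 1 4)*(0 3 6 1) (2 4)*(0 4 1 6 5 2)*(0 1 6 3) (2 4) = (0 6 2 4) (3 5) 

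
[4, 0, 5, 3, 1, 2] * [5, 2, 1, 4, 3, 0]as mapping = [0→3, 1→5, 2→0, 3→4, 4→2, 5→1]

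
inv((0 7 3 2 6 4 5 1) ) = (0 1 5 4 6 2 3 7) 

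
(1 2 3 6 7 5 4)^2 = (1 3 7 4 2 6 5)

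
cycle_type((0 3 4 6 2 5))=6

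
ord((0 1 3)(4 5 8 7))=12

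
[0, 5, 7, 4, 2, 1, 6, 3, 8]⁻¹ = [0, 5, 4, 7, 3, 1, 6, 2, 8]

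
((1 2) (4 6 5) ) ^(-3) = (1 2) 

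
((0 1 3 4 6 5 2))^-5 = (0 3 6 2 1 4 5)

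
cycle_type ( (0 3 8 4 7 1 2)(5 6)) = 2.7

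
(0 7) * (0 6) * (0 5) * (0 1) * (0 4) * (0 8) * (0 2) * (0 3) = (0 7 6 5 1 4 8 2 3)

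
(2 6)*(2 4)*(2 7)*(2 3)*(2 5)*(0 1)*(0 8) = (0 1 8)(2 6 4 7 3 5)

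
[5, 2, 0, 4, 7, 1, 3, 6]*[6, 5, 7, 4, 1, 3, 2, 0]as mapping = [0→3, 1→7, 2→6, 3→1, 4→0, 5→5, 6→4, 7→2]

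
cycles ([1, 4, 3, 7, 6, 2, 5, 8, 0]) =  (0 1 4 6 5 2 3 7 8)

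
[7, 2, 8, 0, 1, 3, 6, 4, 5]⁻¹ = [3, 4, 1, 5, 7, 8, 6, 0, 2]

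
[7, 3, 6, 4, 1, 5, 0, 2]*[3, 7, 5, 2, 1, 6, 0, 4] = [4, 2, 0, 1, 7, 6, 3, 5]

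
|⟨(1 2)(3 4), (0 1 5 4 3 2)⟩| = 720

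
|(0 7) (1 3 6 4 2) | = 10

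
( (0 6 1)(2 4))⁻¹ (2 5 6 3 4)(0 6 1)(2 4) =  (1 3 2 4 5)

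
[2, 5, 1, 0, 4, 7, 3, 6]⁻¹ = [3, 2, 0, 6, 4, 1, 7, 5]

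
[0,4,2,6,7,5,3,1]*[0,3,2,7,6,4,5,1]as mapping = [0→0,1→6,2→2,3→5,4→1,5→4,6→7,7→3]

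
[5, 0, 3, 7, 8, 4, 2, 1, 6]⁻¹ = [1, 7, 6, 2, 5, 0, 8, 3, 4]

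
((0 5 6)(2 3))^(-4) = (0 6 5)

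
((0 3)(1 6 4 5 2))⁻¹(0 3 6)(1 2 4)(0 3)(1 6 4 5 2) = (0 4 3)(1 5 6)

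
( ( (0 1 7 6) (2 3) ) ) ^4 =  () 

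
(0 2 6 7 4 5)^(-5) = (0 2 6 7 4 5)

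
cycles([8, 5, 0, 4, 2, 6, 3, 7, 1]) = (0 8 1 5 6 3 4 2)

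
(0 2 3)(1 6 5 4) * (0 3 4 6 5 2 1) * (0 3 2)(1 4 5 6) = (0 4 3 2 5 1 6)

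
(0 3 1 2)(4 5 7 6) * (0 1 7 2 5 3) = (1 5 2)(3 7 6 4)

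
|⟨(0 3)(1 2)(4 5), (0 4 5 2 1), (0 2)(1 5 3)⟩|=720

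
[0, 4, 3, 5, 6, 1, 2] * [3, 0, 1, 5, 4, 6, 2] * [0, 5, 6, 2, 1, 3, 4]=[2, 1, 3, 4, 6, 0, 5]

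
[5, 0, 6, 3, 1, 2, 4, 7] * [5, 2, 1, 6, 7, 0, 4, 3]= [0, 5, 4, 6, 2, 1, 7, 3]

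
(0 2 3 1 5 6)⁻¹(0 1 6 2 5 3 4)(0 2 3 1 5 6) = (0 3 6 1 4 2 5)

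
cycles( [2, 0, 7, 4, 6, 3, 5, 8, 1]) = (0 2 7 8 1)(3 4 6 5)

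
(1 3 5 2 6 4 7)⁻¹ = (1 7 4 6 2 5 3)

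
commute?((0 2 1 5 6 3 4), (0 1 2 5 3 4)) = no:(0 2 1 5 6 3 4) * (0 1 2 5 3 4) = (0 5 6 4 1 3), (0 1 2 5 3 4) * (0 2 1 5 6 3 4) = (0 5 4 2 6 3)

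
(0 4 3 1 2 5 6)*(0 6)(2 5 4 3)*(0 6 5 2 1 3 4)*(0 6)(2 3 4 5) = (0 5)(1 3 4)(2 6)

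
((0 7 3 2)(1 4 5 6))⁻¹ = (0 2 3 7)(1 6 5 4)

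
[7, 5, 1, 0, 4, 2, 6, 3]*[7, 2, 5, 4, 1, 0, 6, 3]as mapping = [0→3, 1→0, 2→2, 3→7, 4→1, 5→5, 6→6, 7→4]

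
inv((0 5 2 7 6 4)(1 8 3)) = (0 4 6 7 2 5)(1 3 8)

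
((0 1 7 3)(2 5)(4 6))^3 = (0 3 7 1)(2 5)(4 6)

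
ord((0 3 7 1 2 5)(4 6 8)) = 6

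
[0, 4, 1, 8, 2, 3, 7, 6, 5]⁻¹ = [0, 2, 4, 5, 1, 8, 7, 6, 3]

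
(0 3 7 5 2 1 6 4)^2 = (0 7 2 6)(1 4 3 5)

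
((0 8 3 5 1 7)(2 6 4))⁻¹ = (0 7 1 5 3 8)(2 4 6)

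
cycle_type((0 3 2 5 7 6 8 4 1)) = 9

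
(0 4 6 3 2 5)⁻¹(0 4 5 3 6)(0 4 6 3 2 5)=(0 2 3 4 6)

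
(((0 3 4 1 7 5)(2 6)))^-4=(0 4 7)(1 5 3)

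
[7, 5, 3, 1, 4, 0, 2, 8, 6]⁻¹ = [5, 3, 6, 2, 4, 1, 8, 0, 7]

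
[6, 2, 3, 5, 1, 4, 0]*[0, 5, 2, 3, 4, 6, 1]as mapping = [0→1, 1→2, 2→3, 3→6, 4→5, 5→4, 6→0]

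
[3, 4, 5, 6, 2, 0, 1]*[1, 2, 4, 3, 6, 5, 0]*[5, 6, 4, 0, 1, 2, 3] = [0, 3, 2, 5, 1, 6, 4]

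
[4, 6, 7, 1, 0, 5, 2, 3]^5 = [4, 1, 2, 3, 0, 5, 6, 7]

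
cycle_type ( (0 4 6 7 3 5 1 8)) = 8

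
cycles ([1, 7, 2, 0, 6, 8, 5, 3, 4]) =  (0 1 7 3)(4 6 5 8)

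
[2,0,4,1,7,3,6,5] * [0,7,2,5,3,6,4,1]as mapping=[0→2,1→0,2→3,3→7,4→1,5→5,6→4,7→6]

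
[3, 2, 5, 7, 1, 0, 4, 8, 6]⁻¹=[5, 4, 1, 0, 6, 2, 8, 3, 7]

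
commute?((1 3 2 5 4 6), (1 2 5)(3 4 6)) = no:(1 3 2 5 4 6)*(1 2 5)(3 4 6) = (1 4 3 5 6 2), (1 2 5)(3 4 6)*(1 3 2 5 4 6) = (1 5 3 6 2 4)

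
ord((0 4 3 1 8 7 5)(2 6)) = 14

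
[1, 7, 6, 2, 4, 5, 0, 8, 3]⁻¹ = [6, 0, 3, 8, 4, 5, 2, 1, 7]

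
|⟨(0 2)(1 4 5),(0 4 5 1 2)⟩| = 120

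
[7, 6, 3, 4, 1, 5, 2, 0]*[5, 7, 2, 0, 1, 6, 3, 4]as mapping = [0→4, 1→3, 2→0, 3→1, 4→7, 5→6, 6→2, 7→5]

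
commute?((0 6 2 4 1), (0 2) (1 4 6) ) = no:(0 6 2 4 1)*(0 2) (1 4 6) = (0 1 2 6), (0 2) (1 4 6)*(0 6 2 4 1) = (0 4 2 6) 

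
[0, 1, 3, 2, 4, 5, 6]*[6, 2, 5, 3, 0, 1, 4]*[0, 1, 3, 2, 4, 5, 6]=[6, 3, 2, 5, 0, 1, 4]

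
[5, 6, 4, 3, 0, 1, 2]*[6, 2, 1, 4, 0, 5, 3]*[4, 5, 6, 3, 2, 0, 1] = [0, 3, 4, 2, 1, 6, 5]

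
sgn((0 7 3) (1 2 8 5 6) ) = 1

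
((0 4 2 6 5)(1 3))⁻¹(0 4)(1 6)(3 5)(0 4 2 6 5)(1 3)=(0 1)(2 4)(3 5)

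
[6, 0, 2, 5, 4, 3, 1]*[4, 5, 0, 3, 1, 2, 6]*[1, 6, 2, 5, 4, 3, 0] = [0, 4, 1, 2, 6, 5, 3]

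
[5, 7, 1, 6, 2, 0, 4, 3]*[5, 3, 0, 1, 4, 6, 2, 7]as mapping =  [0→6, 1→7, 2→3, 3→2, 4→0, 5→5, 6→4, 7→1]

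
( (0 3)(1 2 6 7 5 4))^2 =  (1 6 5)(2 7 4)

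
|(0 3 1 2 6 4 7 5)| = 8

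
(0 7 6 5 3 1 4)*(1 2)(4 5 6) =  (0 7 4)(1 5 3 2)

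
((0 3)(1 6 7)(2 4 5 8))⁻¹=(0 3)(1 7 6)(2 8 5 4)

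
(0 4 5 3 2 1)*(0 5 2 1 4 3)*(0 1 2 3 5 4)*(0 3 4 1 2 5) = (2 3 5)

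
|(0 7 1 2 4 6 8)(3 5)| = 14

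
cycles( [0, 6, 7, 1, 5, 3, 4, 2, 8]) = (1 6 4 5 3)(2 7)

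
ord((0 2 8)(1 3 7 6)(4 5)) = 12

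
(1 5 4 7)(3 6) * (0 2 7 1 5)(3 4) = (0 2 7 5 3 6 4 1)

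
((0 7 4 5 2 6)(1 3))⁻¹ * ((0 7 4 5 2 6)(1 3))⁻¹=(0 2 4)(5 7 6)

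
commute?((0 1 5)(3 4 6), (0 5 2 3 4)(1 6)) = no:(0 1 5)(3 4 6)*(0 5 2 3 4)(1 6) = (0 6 4 1 2 3), (0 5 2 3 4)(1 6)*(0 1 5)(3 4 6) = (1 3 6 5 2 4)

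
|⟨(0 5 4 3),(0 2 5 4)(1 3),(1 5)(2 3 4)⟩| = 720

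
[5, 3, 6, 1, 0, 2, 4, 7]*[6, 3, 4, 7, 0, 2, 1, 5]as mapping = [0→2, 1→7, 2→1, 3→3, 4→6, 5→4, 6→0, 7→5]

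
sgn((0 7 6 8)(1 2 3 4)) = 1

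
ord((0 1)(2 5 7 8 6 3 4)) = 14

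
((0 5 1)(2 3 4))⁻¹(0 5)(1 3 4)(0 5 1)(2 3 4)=(0 4 2)(1 5)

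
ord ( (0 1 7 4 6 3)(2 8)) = 6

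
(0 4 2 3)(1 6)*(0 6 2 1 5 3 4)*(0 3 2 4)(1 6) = (0 3 1 4 6 5 2)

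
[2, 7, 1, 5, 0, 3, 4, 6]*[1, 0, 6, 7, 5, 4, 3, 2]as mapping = [0→6, 1→2, 2→0, 3→4, 4→1, 5→7, 6→5, 7→3]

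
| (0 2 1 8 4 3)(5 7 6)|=6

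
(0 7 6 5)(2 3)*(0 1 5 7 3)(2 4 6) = (0 3 4 6 7 2)(1 5)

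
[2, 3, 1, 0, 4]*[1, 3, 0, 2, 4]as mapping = [0→0, 1→2, 2→3, 3→1, 4→4]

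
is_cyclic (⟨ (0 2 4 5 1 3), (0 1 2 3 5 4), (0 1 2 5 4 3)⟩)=no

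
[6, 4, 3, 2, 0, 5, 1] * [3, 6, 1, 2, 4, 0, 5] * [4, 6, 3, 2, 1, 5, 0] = [5, 1, 3, 6, 2, 4, 0]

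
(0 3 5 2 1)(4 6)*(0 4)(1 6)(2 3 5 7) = (0 5 3 7 2 6)(1 4)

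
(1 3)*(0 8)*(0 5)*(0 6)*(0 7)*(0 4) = (0 8 5 6 7 4)(1 3)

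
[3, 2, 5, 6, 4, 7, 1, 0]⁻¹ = [7, 6, 1, 0, 4, 2, 3, 5]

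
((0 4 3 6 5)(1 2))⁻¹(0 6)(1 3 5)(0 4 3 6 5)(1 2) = (0 2 6)(4 5)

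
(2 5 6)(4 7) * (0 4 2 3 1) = (0 4 7 2 5 6 3 1)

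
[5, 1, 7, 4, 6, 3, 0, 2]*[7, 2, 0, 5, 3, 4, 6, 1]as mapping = [0→4, 1→2, 2→1, 3→3, 4→6, 5→5, 6→7, 7→0]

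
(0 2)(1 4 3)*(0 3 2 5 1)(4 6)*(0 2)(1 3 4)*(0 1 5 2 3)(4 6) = (0 2 6 5)(1 4)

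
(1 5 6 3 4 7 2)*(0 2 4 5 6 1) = (0 2)(1 6 3 5)(4 7)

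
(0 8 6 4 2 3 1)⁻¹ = (0 1 3 2 4 6 8)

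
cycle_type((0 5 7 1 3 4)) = 6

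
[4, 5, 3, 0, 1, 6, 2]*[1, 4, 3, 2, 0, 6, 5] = [0, 6, 2, 1, 4, 5, 3]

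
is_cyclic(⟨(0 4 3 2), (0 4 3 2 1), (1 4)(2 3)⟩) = no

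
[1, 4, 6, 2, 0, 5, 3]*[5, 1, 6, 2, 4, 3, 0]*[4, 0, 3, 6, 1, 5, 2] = [0, 1, 4, 2, 5, 6, 3]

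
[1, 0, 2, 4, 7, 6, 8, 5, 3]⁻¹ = [1, 0, 2, 8, 3, 7, 5, 4, 6]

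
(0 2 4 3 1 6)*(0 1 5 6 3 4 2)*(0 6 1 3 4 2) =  (0 6 3 5 1 4 2)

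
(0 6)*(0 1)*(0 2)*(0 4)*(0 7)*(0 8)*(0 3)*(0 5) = (0 6 1 2 4 7 8 3 5)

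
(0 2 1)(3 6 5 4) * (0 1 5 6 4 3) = (0 2 5 3 4)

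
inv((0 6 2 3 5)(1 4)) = (0 5 3 2 6)(1 4)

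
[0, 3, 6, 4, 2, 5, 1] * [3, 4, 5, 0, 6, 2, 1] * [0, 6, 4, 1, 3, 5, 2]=[1, 0, 6, 2, 5, 4, 3]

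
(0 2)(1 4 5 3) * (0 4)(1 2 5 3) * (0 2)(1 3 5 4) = (0 4 5 3)(1 2)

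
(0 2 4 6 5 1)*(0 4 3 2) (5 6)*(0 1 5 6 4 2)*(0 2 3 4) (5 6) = (0 1 3 2 4 5 6) 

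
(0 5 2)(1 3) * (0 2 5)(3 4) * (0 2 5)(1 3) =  (0 2 5)(1 4)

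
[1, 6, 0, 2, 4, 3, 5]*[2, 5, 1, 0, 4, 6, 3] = [5, 3, 2, 1, 4, 0, 6]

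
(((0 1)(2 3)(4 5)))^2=()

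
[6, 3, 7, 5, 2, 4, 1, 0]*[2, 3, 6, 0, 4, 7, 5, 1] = [5, 0, 1, 7, 6, 4, 3, 2]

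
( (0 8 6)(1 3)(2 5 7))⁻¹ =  (0 6 8)(1 3)(2 7 5)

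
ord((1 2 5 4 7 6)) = 6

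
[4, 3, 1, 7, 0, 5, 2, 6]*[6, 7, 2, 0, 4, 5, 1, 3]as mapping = [0→4, 1→0, 2→7, 3→3, 4→6, 5→5, 6→2, 7→1]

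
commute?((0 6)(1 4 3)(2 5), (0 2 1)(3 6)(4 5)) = no:(0 6)(1 4 3)(2 5)*(0 2 1)(3 6)(4 5) = (0 3)(1 5)(2 4 6), (0 2 1)(3 6)(4 5)*(0 6)(1 4 3)(2 5) = (0 5 3)(1 6)(2 4)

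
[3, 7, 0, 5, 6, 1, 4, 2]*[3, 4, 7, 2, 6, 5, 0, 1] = [2, 1, 3, 5, 0, 4, 6, 7]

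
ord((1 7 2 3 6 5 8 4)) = 8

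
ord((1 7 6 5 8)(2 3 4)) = 15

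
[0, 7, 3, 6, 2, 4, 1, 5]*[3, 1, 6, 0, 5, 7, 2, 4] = [3, 4, 0, 2, 6, 5, 1, 7]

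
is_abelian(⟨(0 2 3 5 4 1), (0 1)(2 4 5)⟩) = no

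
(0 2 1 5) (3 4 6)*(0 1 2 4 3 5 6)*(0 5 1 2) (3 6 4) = (0 3 6 1 4 5 2) 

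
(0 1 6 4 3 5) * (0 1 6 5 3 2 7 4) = (0 6)(1 5)(2 7 4)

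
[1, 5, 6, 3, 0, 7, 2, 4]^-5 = [0, 1, 6, 3, 4, 5, 2, 7]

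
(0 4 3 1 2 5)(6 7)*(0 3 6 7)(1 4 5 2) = (0 5 3 4 6)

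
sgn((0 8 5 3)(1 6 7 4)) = 1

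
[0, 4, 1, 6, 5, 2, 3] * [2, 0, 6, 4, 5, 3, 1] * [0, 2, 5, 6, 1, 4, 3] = [5, 4, 0, 2, 6, 3, 1]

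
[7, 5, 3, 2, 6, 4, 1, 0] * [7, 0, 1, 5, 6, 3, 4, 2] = [2, 3, 5, 1, 4, 6, 0, 7]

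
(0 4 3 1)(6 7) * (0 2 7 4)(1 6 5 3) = (1 2 7 5 3 6 4)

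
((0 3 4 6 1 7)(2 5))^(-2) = (0 1 4)(3 7 6)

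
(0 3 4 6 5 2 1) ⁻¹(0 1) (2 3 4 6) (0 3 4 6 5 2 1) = (0 3) (1 4 6 5) 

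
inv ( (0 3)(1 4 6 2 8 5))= (0 3)(1 5 8 2 6 4)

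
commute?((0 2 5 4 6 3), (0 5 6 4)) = no:(0 2 5 4 6 3) * (0 5 6 4) = (0 2 6 3 5), (0 5 6 4) * (0 2 5 4 6 3) = (0 4 2 5 3)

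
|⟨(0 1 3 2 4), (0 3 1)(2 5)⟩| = 720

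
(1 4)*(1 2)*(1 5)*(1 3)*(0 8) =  (0 8)(1 4 2 5 3)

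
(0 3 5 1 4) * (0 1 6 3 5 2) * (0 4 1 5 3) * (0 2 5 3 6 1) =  (0 6 2 4 3 5 1)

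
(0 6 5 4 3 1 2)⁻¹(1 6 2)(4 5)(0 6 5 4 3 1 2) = (0 2 5)(3 4)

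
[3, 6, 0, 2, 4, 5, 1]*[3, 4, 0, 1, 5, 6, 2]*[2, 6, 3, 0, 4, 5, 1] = [6, 3, 0, 2, 5, 1, 4]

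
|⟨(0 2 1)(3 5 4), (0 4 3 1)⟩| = 24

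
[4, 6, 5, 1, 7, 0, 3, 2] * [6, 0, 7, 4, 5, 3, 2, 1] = [5, 2, 3, 0, 1, 6, 4, 7]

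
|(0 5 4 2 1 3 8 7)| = 8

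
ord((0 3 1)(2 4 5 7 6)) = 15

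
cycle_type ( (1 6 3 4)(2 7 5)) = 3.4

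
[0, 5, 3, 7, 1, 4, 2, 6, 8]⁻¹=[0, 4, 6, 2, 5, 1, 7, 3, 8]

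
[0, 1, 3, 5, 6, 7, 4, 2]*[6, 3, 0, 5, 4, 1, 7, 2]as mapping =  [0→6, 1→3, 2→5, 3→1, 4→7, 5→2, 6→4, 7→0]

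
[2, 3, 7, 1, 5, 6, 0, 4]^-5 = [2, 3, 7, 1, 5, 6, 0, 4]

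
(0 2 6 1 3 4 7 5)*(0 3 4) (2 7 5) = (0 7 2 6 1 4 5 3) 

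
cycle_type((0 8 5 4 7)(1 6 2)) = 3.5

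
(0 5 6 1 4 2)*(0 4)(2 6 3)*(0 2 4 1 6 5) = (1 2)(3 4 5)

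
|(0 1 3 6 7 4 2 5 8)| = 9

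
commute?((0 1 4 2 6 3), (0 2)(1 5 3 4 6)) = no:(0 1 4 2 6 3)*(0 2)(1 5 3 4 6) = (0 5 3 2 1 6 4), (0 2)(1 5 3 4 6)*(0 1 4 2 6 3) = (0 6 4 3 2 1 5)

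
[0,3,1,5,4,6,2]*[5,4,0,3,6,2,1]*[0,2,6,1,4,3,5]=[3,1,4,6,5,2,0] 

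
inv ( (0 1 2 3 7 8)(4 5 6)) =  (0 8 7 3 2 1)(4 6 5)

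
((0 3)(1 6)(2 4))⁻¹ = (0 3)(1 6)(2 4)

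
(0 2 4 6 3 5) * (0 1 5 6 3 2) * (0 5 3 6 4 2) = (0 5 1 3 4 6)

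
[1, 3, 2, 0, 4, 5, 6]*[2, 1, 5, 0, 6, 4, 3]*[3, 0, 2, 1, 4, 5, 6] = [0, 3, 5, 2, 6, 4, 1]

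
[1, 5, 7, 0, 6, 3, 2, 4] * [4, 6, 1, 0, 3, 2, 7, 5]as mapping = [0→6, 1→2, 2→5, 3→4, 4→7, 5→0, 6→1, 7→3]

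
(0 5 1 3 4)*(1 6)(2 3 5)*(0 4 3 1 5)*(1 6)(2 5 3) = (0 5 1)(2 6 3)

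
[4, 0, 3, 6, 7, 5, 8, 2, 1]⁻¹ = [1, 8, 7, 2, 0, 5, 3, 4, 6]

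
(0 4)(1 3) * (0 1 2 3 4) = (1 4)(2 3)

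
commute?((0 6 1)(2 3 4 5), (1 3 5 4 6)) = no:(0 6 1)(2 3 4 5)*(1 3 5 4 6) = (0 1)(2 5)(3 6), (1 3 5 4 6)*(0 6 1)(2 3 4 5) = (0 6)(1 4)(2 3)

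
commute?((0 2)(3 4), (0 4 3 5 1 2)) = no:(0 2)(3 4)*(0 4 3 5 1 2) = (1 2 4 5), (0 4 3 5 1 2)*(0 2)(3 4) = (0 3 5 1)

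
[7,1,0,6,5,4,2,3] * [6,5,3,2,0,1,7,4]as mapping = [0→4,1→5,2→6,3→7,4→1,5→0,6→3,7→2]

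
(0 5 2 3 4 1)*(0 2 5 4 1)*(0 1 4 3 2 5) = (0 3 4 1 5)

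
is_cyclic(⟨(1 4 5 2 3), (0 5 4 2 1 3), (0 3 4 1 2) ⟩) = no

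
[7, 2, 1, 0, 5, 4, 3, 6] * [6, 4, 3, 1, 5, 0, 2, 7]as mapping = [0→7, 1→3, 2→4, 3→6, 4→0, 5→5, 6→1, 7→2]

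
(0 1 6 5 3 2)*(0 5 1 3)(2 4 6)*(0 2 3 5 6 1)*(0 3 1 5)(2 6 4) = (2 4 5 6 3)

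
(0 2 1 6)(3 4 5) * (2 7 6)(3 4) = (0 7 6)(1 2)(4 5)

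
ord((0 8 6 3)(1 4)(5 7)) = 4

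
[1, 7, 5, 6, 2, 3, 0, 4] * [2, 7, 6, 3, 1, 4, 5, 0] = [7, 0, 4, 5, 6, 3, 2, 1]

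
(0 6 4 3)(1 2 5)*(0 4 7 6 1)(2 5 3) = (0 1 5)(2 3 4)(6 7)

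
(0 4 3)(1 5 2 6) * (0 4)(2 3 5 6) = (1 6)(3 4 5)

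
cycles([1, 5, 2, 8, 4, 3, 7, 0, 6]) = (0 1 5 3 8 6 7)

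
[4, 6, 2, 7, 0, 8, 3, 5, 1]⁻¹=[4, 8, 2, 6, 0, 7, 1, 3, 5]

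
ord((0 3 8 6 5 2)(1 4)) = 6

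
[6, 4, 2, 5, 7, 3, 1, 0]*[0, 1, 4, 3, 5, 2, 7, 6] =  [7, 5, 4, 2, 6, 3, 1, 0]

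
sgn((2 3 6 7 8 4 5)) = 1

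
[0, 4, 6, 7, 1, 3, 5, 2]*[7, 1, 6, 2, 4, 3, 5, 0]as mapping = [0→7, 1→4, 2→5, 3→0, 4→1, 5→2, 6→3, 7→6]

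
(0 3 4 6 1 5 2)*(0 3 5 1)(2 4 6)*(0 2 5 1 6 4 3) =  (0 1 6 2)(3 4 5)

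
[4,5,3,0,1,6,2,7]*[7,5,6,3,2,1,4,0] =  [2,1,3,7,5,4,6,0]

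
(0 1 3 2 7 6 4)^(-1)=(0 4 6 7 2 3 1)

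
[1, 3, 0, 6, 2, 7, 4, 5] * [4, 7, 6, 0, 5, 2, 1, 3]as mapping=[0→7, 1→0, 2→4, 3→1, 4→6, 5→3, 6→5, 7→2]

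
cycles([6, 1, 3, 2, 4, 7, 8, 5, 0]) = (0 6 8)(2 3)(5 7)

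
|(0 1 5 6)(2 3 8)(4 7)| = 12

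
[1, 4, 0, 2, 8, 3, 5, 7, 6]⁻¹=[2, 0, 3, 5, 1, 6, 8, 7, 4]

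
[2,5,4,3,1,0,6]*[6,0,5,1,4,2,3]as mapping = [0→5,1→2,2→4,3→1,4→0,5→6,6→3]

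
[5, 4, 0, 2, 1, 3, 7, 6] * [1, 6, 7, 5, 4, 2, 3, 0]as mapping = [0→2, 1→4, 2→1, 3→7, 4→6, 5→5, 6→0, 7→3]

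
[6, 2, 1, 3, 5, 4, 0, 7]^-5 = [6, 2, 1, 3, 5, 4, 0, 7]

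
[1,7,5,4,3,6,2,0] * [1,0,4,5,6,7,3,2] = [0,2,7,6,5,3,4,1]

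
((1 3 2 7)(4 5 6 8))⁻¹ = (1 7 2 3)(4 8 6 5)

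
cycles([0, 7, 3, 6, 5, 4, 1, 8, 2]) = (1 7 8 2 3 6)(4 5)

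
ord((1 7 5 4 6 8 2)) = 7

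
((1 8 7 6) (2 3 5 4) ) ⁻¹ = (1 6 7 8) (2 4 5 3) 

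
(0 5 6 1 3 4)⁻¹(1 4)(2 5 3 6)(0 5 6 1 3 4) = (0 3)(1 2 6 4)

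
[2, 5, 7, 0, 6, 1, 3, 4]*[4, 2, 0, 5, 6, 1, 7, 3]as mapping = [0→0, 1→1, 2→3, 3→4, 4→7, 5→2, 6→5, 7→6]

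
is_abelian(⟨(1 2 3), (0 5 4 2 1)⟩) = no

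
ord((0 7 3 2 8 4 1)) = 7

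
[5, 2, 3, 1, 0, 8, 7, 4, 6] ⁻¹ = [4, 3, 1, 2, 7, 0, 8, 6, 5] 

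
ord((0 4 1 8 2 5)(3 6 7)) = 6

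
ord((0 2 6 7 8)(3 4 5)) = 15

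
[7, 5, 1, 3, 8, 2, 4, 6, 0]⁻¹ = [8, 2, 5, 3, 6, 1, 7, 0, 4]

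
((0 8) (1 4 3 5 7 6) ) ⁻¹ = (0 8) (1 6 7 5 3 4) 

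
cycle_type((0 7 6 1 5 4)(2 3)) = 2.6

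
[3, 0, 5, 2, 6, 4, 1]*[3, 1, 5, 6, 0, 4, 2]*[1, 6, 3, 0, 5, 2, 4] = [4, 0, 5, 2, 3, 1, 6]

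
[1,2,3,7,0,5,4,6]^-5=[2,3,7,6,1,5,0,4]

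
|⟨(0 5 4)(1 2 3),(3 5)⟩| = 24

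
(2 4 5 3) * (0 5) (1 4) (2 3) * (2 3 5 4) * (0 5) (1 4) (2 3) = (0 1 3) (2 4 5) 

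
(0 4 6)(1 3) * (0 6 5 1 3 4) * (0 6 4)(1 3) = (0 6 4 5 3 1)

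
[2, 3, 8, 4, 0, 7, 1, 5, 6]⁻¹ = [4, 6, 0, 1, 3, 7, 8, 5, 2]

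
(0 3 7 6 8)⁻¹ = (0 8 6 7 3)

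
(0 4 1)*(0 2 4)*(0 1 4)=(0 1 2)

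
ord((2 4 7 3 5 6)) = 6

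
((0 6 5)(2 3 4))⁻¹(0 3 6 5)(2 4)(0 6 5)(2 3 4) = (0 6 4 5)(2 3)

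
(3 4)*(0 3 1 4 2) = (0 3 2)(1 4)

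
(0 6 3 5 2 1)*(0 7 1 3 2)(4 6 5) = (0 5)(1 7)(2 3 4 6)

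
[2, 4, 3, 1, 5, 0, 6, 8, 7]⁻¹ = [5, 3, 0, 2, 1, 4, 6, 8, 7]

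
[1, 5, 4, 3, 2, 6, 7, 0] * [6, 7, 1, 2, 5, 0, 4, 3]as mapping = [0→7, 1→0, 2→5, 3→2, 4→1, 5→4, 6→3, 7→6]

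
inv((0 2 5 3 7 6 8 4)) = (0 4 8 6 7 3 5 2)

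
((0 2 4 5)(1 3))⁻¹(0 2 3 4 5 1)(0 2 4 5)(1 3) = (0 3 2 4 1 5)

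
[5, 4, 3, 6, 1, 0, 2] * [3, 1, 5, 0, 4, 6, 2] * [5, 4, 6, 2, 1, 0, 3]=[3, 1, 5, 6, 4, 2, 0]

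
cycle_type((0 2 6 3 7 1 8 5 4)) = 9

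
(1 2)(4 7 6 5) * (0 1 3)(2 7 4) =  (0 1 7 6 5 2 3)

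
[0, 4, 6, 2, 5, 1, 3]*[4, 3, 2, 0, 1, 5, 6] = [4, 1, 6, 2, 5, 3, 0]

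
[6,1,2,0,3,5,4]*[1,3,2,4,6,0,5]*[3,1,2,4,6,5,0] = [5,4,2,1,6,3,0]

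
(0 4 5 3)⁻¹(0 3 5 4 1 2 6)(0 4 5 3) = (0 3 5 1 2 6 4)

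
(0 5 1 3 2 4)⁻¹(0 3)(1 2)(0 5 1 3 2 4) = (2 5)(3 4)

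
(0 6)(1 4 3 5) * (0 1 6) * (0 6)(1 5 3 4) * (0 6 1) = (0 1)(5 6)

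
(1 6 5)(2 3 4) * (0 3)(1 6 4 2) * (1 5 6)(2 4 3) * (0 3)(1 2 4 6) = (0 4 5 2 3 6 1)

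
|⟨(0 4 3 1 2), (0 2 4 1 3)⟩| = 60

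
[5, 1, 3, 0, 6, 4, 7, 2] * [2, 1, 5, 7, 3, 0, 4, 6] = [0, 1, 7, 2, 4, 3, 6, 5]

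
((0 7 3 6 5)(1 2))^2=(0 3 5 7 6)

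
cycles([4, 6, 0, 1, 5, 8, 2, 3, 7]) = (0 4 5 8 7 3 1 6 2) 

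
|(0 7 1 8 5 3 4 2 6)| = 9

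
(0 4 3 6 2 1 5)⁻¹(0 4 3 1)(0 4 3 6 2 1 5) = (3 6 5 4)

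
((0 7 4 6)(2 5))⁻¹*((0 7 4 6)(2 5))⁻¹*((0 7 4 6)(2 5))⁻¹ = (0 7 4 6)(2 5)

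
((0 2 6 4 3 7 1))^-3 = (0 3 2 7 6 1 4)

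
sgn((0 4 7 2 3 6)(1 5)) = 1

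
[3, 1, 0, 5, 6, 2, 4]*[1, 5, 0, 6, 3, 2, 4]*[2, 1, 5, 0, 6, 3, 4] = [4, 3, 1, 5, 6, 2, 0]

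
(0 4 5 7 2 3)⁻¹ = (0 3 2 7 5 4)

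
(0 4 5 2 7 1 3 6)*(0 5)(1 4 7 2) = (0 7 4)(1 3 6 5)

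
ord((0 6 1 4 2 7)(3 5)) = 6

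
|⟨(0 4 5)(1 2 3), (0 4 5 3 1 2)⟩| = 24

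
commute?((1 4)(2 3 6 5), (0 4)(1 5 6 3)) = no:(1 4)(2 3 6 5)*(0 4)(1 5 6 3) = (0 4 5 2 1), (0 4)(1 5 6 3)*(1 4)(2 3 6 5) = (0 1 2 3 4)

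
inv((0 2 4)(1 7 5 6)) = (0 4 2)(1 6 5 7)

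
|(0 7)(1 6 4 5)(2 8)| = 4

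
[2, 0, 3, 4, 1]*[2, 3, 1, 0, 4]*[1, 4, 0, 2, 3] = [4, 0, 1, 3, 2]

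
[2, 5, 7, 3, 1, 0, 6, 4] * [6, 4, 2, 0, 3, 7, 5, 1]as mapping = [0→2, 1→7, 2→1, 3→0, 4→4, 5→6, 6→5, 7→3]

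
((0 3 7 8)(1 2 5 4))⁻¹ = (0 8 7 3)(1 4 5 2)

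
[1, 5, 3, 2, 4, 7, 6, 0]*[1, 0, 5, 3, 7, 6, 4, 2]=[0, 6, 3, 5, 7, 2, 4, 1]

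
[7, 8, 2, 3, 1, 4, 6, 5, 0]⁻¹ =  [8, 4, 2, 3, 5, 7, 6, 0, 1]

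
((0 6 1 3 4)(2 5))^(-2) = (0 3 6 4 1)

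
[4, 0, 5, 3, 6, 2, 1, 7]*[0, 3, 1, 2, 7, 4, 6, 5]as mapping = [0→7, 1→0, 2→4, 3→2, 4→6, 5→1, 6→3, 7→5]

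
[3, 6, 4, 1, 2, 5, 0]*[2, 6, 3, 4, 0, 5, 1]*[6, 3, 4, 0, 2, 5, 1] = [2, 3, 6, 1, 0, 5, 4]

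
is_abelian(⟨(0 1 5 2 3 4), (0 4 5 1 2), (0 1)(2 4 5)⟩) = no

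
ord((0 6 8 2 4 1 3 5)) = 8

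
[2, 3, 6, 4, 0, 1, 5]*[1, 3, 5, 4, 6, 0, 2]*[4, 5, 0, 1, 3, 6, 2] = [6, 3, 0, 2, 5, 1, 4]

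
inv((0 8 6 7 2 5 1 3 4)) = (0 4 3 1 5 2 7 6 8)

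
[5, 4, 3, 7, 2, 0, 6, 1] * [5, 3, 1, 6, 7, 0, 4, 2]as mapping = [0→0, 1→7, 2→6, 3→2, 4→1, 5→5, 6→4, 7→3]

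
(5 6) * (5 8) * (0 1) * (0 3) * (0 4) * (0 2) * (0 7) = (0 1 3 4 2 7)(5 6 8)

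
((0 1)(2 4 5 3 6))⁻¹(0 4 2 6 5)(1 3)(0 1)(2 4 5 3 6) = (0 6)(1 5 4 2 3)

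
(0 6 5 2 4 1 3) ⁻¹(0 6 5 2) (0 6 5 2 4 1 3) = (2 4 6 5) 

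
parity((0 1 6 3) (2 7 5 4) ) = even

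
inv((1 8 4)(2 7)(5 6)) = (1 4 8)(2 7)(5 6)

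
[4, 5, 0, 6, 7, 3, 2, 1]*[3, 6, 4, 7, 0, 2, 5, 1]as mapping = [0→0, 1→2, 2→3, 3→5, 4→1, 5→7, 6→4, 7→6]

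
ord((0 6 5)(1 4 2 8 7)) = 15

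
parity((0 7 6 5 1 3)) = odd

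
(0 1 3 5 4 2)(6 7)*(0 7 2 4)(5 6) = (0 1 3 6 2 7 5)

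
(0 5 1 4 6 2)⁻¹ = (0 2 6 4 1 5)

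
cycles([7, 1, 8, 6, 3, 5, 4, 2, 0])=(0 7 2 8)(3 6 4)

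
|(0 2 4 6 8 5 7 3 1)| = 9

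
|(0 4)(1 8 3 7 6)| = 10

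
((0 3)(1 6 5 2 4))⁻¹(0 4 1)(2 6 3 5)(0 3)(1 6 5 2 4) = (0 2 4 5)(1 6 3)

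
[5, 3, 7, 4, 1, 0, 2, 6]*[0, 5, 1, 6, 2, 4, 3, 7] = [4, 6, 7, 2, 5, 0, 1, 3] 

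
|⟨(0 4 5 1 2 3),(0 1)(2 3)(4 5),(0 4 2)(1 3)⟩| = 720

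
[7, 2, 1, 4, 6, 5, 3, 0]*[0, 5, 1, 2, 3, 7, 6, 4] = [4, 1, 5, 3, 6, 7, 2, 0]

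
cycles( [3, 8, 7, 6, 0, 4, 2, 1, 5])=(0 3 6 2 7 1 8 5 4)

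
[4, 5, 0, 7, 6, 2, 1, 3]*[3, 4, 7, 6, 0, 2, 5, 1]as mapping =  [0→0, 1→2, 2→3, 3→1, 4→5, 5→7, 6→4, 7→6]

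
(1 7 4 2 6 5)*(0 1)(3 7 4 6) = (0 1 4 2 3 7 6 5)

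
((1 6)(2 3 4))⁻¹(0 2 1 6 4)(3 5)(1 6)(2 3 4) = (0 3 6 1 2)(4 5)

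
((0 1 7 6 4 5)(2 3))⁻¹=(0 5 4 6 7 1)(2 3)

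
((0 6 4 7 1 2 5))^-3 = (0 1 6 2 4 5 7)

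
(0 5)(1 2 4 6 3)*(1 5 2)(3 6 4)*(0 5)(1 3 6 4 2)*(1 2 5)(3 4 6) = (0 2 3)(1 4 5)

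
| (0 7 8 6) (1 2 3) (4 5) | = 12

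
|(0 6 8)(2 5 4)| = 3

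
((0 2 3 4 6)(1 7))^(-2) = (0 4 2 6 3)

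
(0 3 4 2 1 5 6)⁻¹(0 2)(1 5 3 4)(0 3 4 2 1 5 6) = (1 3)(2 5 6 4)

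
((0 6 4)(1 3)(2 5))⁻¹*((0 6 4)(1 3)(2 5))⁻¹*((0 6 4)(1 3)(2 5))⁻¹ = (1 3)(2 5)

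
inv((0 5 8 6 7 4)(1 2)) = (0 4 7 6 8 5)(1 2)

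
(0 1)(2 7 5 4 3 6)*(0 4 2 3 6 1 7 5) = (0 7)(1 4 6 3)(2 5)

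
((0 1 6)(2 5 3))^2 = (0 6 1)(2 3 5)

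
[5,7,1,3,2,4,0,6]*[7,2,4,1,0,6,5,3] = [6,3,2,1,4,0,7,5]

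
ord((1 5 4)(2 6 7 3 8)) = 15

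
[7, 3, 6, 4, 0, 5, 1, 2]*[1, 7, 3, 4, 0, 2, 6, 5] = [5, 4, 6, 0, 1, 2, 7, 3]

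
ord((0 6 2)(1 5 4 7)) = 12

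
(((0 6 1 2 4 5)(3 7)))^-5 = (0 6 1 2 4 5)(3 7)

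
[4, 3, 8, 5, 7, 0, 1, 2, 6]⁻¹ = [5, 6, 7, 1, 0, 3, 8, 4, 2]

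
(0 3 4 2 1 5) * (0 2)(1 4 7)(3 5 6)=(0 5 2 4)(1 6 3 7)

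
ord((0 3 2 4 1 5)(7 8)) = 6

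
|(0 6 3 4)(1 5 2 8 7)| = 20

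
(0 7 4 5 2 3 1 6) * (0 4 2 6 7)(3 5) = (1 7 2 5 6 4 3)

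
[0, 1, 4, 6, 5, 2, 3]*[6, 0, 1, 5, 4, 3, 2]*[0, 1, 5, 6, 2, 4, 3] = [3, 0, 2, 5, 6, 1, 4]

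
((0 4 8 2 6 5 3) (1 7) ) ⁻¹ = (0 3 5 6 2 8 4) (1 7) 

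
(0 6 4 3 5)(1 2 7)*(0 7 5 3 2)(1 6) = (0 1)(2 5 7 6 4)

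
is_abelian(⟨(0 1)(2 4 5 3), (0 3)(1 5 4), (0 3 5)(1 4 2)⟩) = no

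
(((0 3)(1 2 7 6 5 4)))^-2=(1 5 7)(2 4 6)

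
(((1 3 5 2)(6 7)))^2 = (1 5)(2 3)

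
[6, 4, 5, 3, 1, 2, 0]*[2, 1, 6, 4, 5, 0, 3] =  [3, 5, 0, 4, 1, 6, 2]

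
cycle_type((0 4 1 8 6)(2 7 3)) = 3.5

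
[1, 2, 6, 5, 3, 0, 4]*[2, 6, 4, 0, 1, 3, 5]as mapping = [0→6, 1→4, 2→5, 3→3, 4→0, 5→2, 6→1]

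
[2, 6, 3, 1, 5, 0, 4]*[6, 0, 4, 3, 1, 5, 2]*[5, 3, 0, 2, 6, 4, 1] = [6, 0, 2, 5, 4, 1, 3]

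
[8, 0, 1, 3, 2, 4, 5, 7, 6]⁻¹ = [1, 2, 4, 3, 5, 6, 8, 7, 0]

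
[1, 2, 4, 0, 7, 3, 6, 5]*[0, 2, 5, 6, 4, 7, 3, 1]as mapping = [0→2, 1→5, 2→4, 3→0, 4→1, 5→6, 6→3, 7→7]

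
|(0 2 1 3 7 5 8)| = 7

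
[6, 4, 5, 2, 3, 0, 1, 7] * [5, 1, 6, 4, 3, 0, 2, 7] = [2, 3, 0, 6, 4, 5, 1, 7]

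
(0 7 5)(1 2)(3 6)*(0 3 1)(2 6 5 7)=(0 2)(1 6)(3 5)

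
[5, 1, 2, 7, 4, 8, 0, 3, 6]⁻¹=[6, 1, 2, 7, 4, 0, 8, 3, 5]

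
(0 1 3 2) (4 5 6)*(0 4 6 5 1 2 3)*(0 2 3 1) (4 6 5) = (0 3 1 2 6 5 4) 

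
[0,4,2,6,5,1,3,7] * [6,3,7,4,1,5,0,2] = [6,1,7,0,5,3,4,2]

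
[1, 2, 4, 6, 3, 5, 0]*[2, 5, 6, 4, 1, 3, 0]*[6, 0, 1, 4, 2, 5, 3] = [5, 3, 0, 6, 2, 4, 1]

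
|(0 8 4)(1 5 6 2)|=12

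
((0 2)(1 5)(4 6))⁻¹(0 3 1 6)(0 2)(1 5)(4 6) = (2 3 5 4)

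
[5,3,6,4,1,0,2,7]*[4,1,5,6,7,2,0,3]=[2,6,0,7,1,4,5,3]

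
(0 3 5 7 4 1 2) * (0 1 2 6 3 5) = (0 5 7 4 2 1 6 3)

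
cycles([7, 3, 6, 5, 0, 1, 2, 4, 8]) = (0 7 4)(1 3 5)(2 6)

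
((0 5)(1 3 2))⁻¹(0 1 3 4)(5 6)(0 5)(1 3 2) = (0 6)(2 4 5 3)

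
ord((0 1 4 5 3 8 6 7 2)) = 9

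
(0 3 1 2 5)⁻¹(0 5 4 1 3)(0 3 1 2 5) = (0 4 2 1 3)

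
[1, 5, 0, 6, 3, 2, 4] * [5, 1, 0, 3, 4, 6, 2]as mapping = [0→1, 1→6, 2→5, 3→2, 4→3, 5→0, 6→4]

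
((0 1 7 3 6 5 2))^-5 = (0 7 6 2 1 3 5)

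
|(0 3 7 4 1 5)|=6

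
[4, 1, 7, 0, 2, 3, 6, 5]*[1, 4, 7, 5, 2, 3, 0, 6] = [2, 4, 6, 1, 7, 5, 0, 3]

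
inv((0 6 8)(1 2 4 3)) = (0 8 6)(1 3 4 2)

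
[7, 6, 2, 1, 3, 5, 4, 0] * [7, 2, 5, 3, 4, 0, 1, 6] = [6, 1, 5, 2, 3, 0, 4, 7]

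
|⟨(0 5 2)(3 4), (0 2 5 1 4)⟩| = 720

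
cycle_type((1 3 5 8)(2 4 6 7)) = 4^2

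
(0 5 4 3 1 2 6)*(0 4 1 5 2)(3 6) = (0 2 3 5 1)(4 6)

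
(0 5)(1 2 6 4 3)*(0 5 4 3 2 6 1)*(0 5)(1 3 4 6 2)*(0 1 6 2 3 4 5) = (0 2 4 6 5 1 3)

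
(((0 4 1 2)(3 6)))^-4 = ()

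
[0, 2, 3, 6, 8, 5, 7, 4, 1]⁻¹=[0, 8, 1, 2, 7, 5, 3, 6, 4]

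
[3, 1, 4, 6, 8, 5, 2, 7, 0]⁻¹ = [8, 1, 6, 0, 2, 5, 3, 7, 4]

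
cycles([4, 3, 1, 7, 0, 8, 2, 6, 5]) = (0 4)(1 3 7 6 2)(5 8)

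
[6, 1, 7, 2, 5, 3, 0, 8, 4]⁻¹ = [6, 1, 3, 5, 8, 4, 0, 2, 7]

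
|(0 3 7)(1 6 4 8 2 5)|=6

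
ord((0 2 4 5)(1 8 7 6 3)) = 20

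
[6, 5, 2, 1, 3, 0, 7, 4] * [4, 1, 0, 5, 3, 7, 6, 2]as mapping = [0→6, 1→7, 2→0, 3→1, 4→5, 5→4, 6→2, 7→3]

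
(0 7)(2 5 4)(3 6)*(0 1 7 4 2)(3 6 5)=(0 4)(1 7)(2 3 5)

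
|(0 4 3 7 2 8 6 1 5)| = 9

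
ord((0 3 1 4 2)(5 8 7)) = 15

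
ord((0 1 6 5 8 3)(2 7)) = 6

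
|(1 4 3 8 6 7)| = 6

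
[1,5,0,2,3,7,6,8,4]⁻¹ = [2,0,3,4,8,1,6,5,7]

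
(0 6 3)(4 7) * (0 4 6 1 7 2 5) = (0 1 7 6 3 4 2 5)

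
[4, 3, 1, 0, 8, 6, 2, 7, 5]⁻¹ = [3, 2, 6, 1, 0, 8, 5, 7, 4]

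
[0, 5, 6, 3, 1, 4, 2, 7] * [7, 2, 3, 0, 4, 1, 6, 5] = [7, 1, 6, 0, 2, 4, 3, 5]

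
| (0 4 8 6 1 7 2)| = 7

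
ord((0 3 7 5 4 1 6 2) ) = 8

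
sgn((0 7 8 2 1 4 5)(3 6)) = -1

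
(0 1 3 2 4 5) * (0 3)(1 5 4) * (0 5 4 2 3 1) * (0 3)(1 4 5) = (0 5 4 2 3)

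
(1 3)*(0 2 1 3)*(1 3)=(0 2 3 1)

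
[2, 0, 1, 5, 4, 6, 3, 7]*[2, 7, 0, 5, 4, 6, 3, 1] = [0, 2, 7, 6, 4, 3, 5, 1]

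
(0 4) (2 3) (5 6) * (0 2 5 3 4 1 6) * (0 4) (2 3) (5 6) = (0 1 5 4 3 6 2) 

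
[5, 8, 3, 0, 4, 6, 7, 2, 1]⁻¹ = [3, 8, 7, 2, 4, 0, 5, 6, 1]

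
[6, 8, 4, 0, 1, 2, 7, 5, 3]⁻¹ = [3, 4, 5, 8, 2, 7, 0, 6, 1]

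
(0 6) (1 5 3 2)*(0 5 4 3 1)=(0 6 5 1 4 3 2) 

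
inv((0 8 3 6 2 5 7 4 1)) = (0 1 4 7 5 2 6 3 8)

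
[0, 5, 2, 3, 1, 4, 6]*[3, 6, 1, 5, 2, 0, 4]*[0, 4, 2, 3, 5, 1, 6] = [3, 0, 4, 1, 6, 2, 5]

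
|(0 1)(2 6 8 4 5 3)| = 6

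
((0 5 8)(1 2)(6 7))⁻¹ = (0 8 5)(1 2)(6 7)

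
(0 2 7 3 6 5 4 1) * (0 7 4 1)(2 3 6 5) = (0 3 5 1 7 6 2 4)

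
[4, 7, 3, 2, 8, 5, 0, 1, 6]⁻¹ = [6, 7, 3, 2, 0, 5, 8, 1, 4]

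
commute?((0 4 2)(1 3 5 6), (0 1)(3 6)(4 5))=no:(0 4 2)(1 3 5 6) * (0 1)(3 6)(4 5)=(0 5 3 4 2 1 6), (0 1)(3 6)(4 5) * (0 4 2)(1 3 5 6)=(0 3 1 4 6 5 2)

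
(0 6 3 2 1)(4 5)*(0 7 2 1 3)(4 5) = (0 6)(1 7 2 3)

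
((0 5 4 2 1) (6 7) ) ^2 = (0 4 1 5 2) 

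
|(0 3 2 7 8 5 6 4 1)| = 9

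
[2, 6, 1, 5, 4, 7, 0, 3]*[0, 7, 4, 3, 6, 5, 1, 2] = [4, 1, 7, 5, 6, 2, 0, 3]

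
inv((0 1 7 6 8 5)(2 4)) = (0 5 8 6 7 1)(2 4)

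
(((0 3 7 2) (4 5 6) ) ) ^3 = (0 2 7 3) 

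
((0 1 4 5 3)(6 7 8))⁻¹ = (0 3 5 4 1)(6 8 7)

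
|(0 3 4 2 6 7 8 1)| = 8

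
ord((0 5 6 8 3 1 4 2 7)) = 9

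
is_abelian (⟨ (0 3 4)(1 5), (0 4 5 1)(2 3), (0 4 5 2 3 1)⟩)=no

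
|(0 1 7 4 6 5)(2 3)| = 6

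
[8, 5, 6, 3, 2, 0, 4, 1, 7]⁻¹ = [5, 7, 4, 3, 6, 1, 2, 8, 0]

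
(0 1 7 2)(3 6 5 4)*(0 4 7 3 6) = (0 1 3)(2 4 6 5 7)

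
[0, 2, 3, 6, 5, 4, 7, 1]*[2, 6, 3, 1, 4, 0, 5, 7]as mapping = [0→2, 1→3, 2→1, 3→5, 4→0, 5→4, 6→7, 7→6]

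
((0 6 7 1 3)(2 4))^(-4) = (0 6 7 1 3)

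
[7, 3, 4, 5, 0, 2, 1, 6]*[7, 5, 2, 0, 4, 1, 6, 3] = [3, 0, 4, 1, 7, 2, 5, 6]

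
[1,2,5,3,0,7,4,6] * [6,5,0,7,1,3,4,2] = [5,0,3,7,6,2,1,4]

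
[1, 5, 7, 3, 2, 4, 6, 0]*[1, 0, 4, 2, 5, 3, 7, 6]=[0, 3, 6, 2, 4, 5, 7, 1]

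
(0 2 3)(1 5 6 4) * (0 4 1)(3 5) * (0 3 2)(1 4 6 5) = (1 2)(3 6 4)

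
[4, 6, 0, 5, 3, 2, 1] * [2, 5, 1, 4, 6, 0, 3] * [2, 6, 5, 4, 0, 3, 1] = [1, 4, 5, 2, 0, 6, 3]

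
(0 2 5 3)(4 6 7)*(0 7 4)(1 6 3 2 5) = (0 5 2 1 6 4 3 7)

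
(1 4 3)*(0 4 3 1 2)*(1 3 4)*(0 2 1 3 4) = (0 3 1)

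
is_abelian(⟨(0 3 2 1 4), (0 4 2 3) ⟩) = no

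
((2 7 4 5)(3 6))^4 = ()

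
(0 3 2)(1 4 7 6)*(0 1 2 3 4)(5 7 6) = (0 4 6 2 1)(5 7)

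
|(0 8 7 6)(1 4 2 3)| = 4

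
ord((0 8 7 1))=4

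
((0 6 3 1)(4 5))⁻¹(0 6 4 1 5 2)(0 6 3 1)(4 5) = (0 4 2 6 3 5)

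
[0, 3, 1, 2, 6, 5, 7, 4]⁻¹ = [0, 2, 3, 1, 7, 5, 4, 6]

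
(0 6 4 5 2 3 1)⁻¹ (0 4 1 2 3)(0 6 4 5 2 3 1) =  (0 3 1 6 5)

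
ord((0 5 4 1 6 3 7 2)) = 8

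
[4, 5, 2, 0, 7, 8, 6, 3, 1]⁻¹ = [3, 8, 2, 7, 0, 1, 6, 4, 5]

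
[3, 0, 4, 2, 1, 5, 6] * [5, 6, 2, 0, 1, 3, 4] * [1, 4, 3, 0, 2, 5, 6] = [1, 5, 4, 3, 6, 0, 2]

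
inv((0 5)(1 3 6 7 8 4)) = (0 5)(1 4 8 7 6 3)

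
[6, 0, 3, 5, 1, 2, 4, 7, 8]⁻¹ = [1, 4, 5, 2, 6, 3, 0, 7, 8]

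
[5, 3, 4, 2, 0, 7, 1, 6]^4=[1, 0, 7, 5, 6, 3, 4, 2]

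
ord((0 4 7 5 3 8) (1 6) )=6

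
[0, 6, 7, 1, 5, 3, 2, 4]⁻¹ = [0, 3, 6, 5, 7, 4, 1, 2]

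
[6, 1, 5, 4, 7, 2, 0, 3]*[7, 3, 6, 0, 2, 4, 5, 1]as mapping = [0→5, 1→3, 2→4, 3→2, 4→1, 5→6, 6→7, 7→0]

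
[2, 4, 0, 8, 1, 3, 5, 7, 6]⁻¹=[2, 4, 0, 5, 1, 6, 8, 7, 3]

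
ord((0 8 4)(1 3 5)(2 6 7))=3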